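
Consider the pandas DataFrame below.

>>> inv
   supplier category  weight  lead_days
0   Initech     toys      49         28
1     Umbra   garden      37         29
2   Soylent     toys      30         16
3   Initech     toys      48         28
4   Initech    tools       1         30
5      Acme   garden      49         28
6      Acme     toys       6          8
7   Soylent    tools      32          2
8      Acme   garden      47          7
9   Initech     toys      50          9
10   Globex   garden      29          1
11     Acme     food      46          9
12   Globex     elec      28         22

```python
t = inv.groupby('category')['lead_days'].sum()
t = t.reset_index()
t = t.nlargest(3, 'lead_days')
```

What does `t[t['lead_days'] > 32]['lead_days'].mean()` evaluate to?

group by category, sum of lead_days:
category
elec      22
food       9
garden    65
tools     32
toys      89
Name: lead_days, dtype: int64
reset_index():
  category  lead_days
0     elec         22
1     food          9
2   garden         65
3    tools         32
4     toys         89
take 3 rows with largest lead_days:
  category  lead_days
4     toys         89
2   garden         65
3    tools         32
filter rows where lead_days > 32:
  category  lead_days
4     toys         89
2   garden         65
Taking the mean of column 'lead_days' gives 77.0.

77.0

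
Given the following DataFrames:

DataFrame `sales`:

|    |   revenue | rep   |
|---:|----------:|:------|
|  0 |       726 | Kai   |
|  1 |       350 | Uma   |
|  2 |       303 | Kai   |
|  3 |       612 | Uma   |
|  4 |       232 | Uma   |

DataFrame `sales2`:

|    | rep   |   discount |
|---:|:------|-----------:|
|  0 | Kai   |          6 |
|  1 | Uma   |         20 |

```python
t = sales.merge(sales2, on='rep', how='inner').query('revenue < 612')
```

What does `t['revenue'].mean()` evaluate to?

295.0

merge on 'rep' (how='inner') → 5 rows:
   revenue  rep  discount
0      726  Kai         6
1      350  Uma        20
2      303  Kai         6
3      612  Uma        20
4      232  Uma        20
filter rows where revenue < 612:
   revenue  rep  discount
1      350  Uma        20
2      303  Kai         6
4      232  Uma        20
Reading off the mean of column 'revenue', we get 295.0.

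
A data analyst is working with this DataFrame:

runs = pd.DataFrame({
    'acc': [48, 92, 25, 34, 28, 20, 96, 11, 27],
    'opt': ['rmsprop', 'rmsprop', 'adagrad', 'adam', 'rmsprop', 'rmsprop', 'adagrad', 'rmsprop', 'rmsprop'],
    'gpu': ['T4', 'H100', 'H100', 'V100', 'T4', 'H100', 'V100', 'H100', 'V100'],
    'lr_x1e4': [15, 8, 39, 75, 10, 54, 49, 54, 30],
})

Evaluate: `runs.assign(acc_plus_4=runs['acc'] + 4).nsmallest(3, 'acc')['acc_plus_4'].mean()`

add column acc_plus_4 = runs['acc'] + 4:
   acc      opt   gpu  lr_x1e4  acc_plus_4
0   48  rmsprop    T4       15          52
1   92  rmsprop  H100        8          96
2   25  adagrad  H100       39          29
3   34     adam  V100       75          38
4   28  rmsprop    T4       10          32
5   20  rmsprop  H100       54          24
6   96  adagrad  V100       49         100
7   11  rmsprop  H100       54          15
8   27  rmsprop  V100       30          31
take 3 rows with smallest acc:
   acc      opt   gpu  lr_x1e4  acc_plus_4
7   11  rmsprop  H100       54          15
5   20  rmsprop  H100       54          24
2   25  adagrad  H100       39          29
mean of column 'acc_plus_4' → 22.6666666667

22.6666666667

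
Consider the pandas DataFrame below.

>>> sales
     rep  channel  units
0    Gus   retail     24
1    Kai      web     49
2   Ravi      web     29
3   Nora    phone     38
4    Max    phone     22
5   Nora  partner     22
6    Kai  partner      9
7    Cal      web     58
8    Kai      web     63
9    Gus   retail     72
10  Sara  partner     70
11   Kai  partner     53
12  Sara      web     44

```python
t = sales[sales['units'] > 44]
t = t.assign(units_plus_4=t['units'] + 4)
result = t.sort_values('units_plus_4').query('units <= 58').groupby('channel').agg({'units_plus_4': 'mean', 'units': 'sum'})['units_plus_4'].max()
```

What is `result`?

57.5

filter rows where units > 44:
     rep  channel  units
1    Kai      web     49
7    Cal      web     58
8    Kai      web     63
9    Gus   retail     72
10  Sara  partner     70
11   Kai  partner     53
add column units_plus_4 = t['units'] + 4:
     rep  channel  units  units_plus_4
1    Kai      web     49            53
7    Cal      web     58            62
8    Kai      web     63            67
9    Gus   retail     72            76
10  Sara  partner     70            74
11   Kai  partner     53            57
sort by units_plus_4:
     rep  channel  units  units_plus_4
1    Kai      web     49            53
11   Kai  partner     53            57
7    Cal      web     58            62
8    Kai      web     63            67
10  Sara  partner     70            74
9    Gus   retail     72            76
filter rows where units <= 58:
    rep  channel  units  units_plus_4
1   Kai      web     49            53
11  Kai  partner     53            57
7   Cal      web     58            62
group by channel: mean(units_plus_4), sum(units):
         units_plus_4  units
channel                     
partner          57.0     53
web              57.5    107
Finally, max of column 'units_plus_4' = 57.5.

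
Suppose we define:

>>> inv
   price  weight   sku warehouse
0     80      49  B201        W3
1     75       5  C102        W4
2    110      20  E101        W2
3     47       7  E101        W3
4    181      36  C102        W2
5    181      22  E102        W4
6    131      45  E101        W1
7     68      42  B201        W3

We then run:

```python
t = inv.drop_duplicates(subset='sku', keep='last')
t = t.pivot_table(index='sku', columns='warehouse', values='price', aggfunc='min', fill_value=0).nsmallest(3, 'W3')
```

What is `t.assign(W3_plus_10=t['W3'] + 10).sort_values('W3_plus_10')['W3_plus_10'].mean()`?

10.0

drop duplicate sku (keep=last):
   price  weight   sku warehouse
4    181      36  C102        W2
5    181      22  E102        W4
6    131      45  E101        W1
7     68      42  B201        W3
pivot: rows=sku, cols=warehouse, min(price):
warehouse   W1   W2  W3   W4
sku                         
B201         0    0  68    0
C102         0  181   0    0
E101       131    0   0    0
E102         0    0   0  181
take 3 rows with smallest W3:
warehouse   W1   W2  W3   W4
sku                         
C102         0  181   0    0
E101       131    0   0    0
E102         0    0   0  181
add column W3_plus_10 = t['W3'] + 10:
warehouse   W1   W2  W3   W4  W3_plus_10
sku                                     
C102         0  181   0    0          10
E101       131    0   0    0          10
E102         0    0   0  181          10
sort by W3_plus_10:
warehouse   W1   W2  W3   W4  W3_plus_10
sku                                     
C102         0  181   0    0          10
E101       131    0   0    0          10
E102         0    0   0  181          10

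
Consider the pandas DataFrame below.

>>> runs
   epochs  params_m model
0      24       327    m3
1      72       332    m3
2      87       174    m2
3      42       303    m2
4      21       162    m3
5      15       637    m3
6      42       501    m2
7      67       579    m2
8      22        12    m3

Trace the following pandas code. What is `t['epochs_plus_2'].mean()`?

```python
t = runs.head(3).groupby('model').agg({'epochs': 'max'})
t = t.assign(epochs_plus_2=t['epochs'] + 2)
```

take first 3 rows:
   epochs  params_m model
0      24       327    m3
1      72       332    m3
2      87       174    m2
group by model, max of epochs:
       epochs
model        
m2         87
m3         72
add column epochs_plus_2 = t['epochs'] + 2:
       epochs  epochs_plus_2
model                       
m2         87             89
m3         72             74
So mean() = 81.5.

81.5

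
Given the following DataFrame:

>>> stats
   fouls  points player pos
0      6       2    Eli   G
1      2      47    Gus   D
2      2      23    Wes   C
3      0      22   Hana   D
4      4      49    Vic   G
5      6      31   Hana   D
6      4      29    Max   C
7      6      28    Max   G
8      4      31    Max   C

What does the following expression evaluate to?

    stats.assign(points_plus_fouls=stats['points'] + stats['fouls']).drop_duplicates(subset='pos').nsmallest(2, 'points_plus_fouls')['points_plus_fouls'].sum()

add column points_plus_fouls = stats['points'] + stats['fouls']:
   fouls  points player pos  points_plus_fouls
0      6       2    Eli   G                  8
1      2      47    Gus   D                 49
2      2      23    Wes   C                 25
3      0      22   Hana   D                 22
4      4      49    Vic   G                 53
5      6      31   Hana   D                 37
6      4      29    Max   C                 33
7      6      28    Max   G                 34
8      4      31    Max   C                 35
drop duplicate pos (keep=first):
   fouls  points player pos  points_plus_fouls
0      6       2    Eli   G                  8
1      2      47    Gus   D                 49
2      2      23    Wes   C                 25
take 2 rows with smallest points_plus_fouls:
   fouls  points player pos  points_plus_fouls
0      6       2    Eli   G                  8
2      2      23    Wes   C                 25

33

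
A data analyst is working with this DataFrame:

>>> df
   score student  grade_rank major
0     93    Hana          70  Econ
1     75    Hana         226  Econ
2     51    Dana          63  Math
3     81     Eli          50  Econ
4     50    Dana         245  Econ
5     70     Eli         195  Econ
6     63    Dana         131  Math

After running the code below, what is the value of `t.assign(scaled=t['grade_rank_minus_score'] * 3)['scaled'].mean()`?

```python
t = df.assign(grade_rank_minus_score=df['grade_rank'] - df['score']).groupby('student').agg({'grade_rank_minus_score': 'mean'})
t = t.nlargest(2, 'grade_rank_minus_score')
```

add column grade_rank_minus_score = df['grade_rank'] - df['score']:
   score student  grade_rank major  grade_rank_minus_score
0     93    Hana          70  Econ                     -23
1     75    Hana         226  Econ                     151
2     51    Dana          63  Math                      12
3     81     Eli          50  Econ                     -31
4     50    Dana         245  Econ                     195
5     70     Eli         195  Econ                     125
6     63    Dana         131  Math                      68
group by student, mean of grade_rank_minus_score:
         grade_rank_minus_score
student                        
Dana                  91.666667
Eli                   47.000000
Hana                  64.000000
take 2 rows with largest grade_rank_minus_score:
         grade_rank_minus_score
student                        
Dana                  91.666667
Hana                  64.000000
add column scaled = t['grade_rank_minus_score'] * 3:
         grade_rank_minus_score  scaled
student                                
Dana                  91.666667   275.0
Hana                  64.000000   192.0
Then the mean of column 'scaled': 233.5

233.5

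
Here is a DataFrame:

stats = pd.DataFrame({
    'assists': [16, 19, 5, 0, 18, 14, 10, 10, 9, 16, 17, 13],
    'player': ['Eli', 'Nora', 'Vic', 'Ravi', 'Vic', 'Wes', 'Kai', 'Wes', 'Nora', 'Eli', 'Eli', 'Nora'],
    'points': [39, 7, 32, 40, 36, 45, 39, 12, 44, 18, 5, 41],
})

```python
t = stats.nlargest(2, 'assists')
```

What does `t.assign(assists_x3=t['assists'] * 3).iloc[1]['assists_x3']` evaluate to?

54

take 2 rows with largest assists:
   assists player  points
1       19   Nora       7
4       18    Vic      36
add column assists_x3 = t['assists'] * 3:
   assists player  points  assists_x3
1       19   Nora       7          57
4       18    Vic      36          54
So iloc[1]['assists_x3'] = 54.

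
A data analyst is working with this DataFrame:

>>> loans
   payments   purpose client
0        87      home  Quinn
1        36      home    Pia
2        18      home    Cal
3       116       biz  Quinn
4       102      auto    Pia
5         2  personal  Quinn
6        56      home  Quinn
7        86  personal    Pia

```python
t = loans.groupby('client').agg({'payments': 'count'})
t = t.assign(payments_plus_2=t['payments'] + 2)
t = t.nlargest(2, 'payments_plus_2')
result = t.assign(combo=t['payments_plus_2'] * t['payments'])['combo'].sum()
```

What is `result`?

group by client, count of payments:
        payments
client          
Cal            1
Pia            3
Quinn          4
add column payments_plus_2 = t['payments'] + 2:
        payments  payments_plus_2
client                           
Cal            1                3
Pia            3                5
Quinn          4                6
take 2 rows with largest payments_plus_2:
        payments  payments_plus_2
client                           
Quinn          4                6
Pia            3                5
add column combo = t['payments_plus_2'] * t['payments']:
        payments  payments_plus_2  combo
client                                  
Quinn          4                6     24
Pia            3                5     15
Hence 39.

39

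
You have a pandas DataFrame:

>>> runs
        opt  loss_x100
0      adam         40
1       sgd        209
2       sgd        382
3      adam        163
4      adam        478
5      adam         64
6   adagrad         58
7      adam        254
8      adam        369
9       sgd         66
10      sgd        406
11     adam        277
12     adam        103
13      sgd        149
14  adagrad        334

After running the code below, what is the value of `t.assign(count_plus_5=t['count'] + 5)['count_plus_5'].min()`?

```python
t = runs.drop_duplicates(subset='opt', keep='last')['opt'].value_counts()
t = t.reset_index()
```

6

drop duplicate opt (keep=last):
        opt  loss_x100
12     adam        103
13      sgd        149
14  adagrad        334
value_counts of opt:
opt
adam       1
sgd        1
adagrad    1
Name: count, dtype: int64
reset_index():
       opt  count
0     adam      1
1      sgd      1
2  adagrad      1
add column count_plus_5 = t['count'] + 5:
       opt  count  count_plus_5
0     adam      1             6
1      sgd      1             6
2  adagrad      1             6
Reading off the min of column 'count_plus_5', we get 6.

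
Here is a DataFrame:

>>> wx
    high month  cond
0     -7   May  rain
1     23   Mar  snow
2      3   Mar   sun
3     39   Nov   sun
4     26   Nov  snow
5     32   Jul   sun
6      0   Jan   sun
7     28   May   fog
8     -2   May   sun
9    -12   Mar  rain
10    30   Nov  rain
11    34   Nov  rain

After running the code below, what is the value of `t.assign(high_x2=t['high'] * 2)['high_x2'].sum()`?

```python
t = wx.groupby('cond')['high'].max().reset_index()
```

254

group by cond, max of high:
cond
fog     28
rain    34
snow    26
sun     39
Name: high, dtype: int64
reset_index():
   cond  high
0   fog    28
1  rain    34
2  snow    26
3   sun    39
add column high_x2 = t['high'] * 2:
   cond  high  high_x2
0   fog    28       56
1  rain    34       68
2  snow    26       52
3   sun    39       78
sum of column 'high_x2' → 254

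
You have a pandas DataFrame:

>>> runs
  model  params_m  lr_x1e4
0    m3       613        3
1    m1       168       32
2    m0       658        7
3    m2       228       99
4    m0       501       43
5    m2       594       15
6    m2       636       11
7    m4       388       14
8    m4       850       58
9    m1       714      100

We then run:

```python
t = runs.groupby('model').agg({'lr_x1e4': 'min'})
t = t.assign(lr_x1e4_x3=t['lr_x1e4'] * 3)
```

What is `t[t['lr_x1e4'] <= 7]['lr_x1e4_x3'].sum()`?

group by model, min of lr_x1e4:
       lr_x1e4
model         
m0           7
m1          32
m2          11
m3           3
m4          14
add column lr_x1e4_x3 = t['lr_x1e4'] * 3:
       lr_x1e4  lr_x1e4_x3
model                     
m0           7          21
m1          32          96
m2          11          33
m3           3           9
m4          14          42
filter rows where lr_x1e4 <= 7:
       lr_x1e4  lr_x1e4_x3
model                     
m0           7          21
m3           3           9
The sum of column 'lr_x1e4_x3' is 30.

30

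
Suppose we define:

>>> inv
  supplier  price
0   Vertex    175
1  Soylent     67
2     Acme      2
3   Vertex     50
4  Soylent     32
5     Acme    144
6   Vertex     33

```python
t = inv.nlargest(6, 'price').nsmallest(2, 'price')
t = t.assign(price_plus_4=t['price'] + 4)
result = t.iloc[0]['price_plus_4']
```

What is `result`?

take 6 rows with largest price:
  supplier  price
0   Vertex    175
5     Acme    144
1  Soylent     67
3   Vertex     50
6   Vertex     33
4  Soylent     32
take 2 rows with smallest price:
  supplier  price
4  Soylent     32
6   Vertex     33
add column price_plus_4 = t['price'] + 4:
  supplier  price  price_plus_4
4  Soylent     32            36
6   Vertex     33            37
value at position 0, column 'price_plus_4' → 36

36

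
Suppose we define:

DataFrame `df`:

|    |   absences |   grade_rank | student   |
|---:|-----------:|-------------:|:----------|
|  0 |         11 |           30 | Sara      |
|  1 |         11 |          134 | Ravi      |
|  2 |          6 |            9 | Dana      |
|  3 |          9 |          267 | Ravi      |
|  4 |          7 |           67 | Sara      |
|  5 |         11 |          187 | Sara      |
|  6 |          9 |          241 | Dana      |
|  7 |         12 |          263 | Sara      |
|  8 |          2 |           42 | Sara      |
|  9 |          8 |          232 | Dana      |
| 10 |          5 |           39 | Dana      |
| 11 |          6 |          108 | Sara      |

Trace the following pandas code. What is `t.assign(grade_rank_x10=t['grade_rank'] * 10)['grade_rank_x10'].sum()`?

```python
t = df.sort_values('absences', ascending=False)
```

16190

sort by absences descending:
    absences  grade_rank student
7         12         263    Sara
0         11          30    Sara
1         11         134    Ravi
5         11         187    Sara
3          9         267    Ravi
6          9         241    Dana
9          8         232    Dana
4          7          67    Sara
2          6           9    Dana
11         6         108    Sara
10         5          39    Dana
8          2          42    Sara
add column grade_rank_x10 = t['grade_rank'] * 10:
    absences  grade_rank student  grade_rank_x10
7         12         263    Sara            2630
0         11          30    Sara             300
1         11         134    Ravi            1340
5         11         187    Sara            1870
3          9         267    Ravi            2670
6          9         241    Dana            2410
9          8         232    Dana            2320
4          7          67    Sara             670
2          6           9    Dana              90
11         6         108    Sara            1080
10         5          39    Dana             390
8          2          42    Sara             420
So sum() = 16190.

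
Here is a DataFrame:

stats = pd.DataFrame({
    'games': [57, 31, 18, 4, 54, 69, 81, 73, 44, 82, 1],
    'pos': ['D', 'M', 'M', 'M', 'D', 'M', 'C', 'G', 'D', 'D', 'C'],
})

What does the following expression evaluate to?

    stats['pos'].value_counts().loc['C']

value_counts of pos:
pos
D    4
M    4
C    2
G    1
Name: count, dtype: int64
Taking the value at index 'C' gives 2.

2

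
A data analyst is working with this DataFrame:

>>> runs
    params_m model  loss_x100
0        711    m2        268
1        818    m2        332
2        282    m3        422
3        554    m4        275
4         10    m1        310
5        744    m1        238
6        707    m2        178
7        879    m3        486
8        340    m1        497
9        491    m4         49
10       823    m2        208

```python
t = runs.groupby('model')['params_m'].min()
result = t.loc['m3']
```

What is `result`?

282

group by model, min of params_m:
model
m1     10
m2    707
m3    282
m4    491
Name: params_m, dtype: int64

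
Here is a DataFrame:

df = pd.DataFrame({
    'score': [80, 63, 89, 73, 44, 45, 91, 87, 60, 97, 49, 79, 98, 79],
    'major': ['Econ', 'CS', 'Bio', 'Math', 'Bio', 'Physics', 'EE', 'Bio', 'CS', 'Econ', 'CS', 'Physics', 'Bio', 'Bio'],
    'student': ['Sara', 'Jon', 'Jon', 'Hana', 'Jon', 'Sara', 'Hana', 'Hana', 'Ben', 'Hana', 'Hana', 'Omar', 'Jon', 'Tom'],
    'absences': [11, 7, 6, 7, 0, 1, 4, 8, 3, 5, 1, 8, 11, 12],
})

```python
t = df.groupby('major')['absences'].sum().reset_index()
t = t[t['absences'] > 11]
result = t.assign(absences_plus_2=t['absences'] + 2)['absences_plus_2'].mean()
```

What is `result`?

28.5

group by major, sum of absences:
major
Bio        37
CS         11
EE          4
Econ       16
Math        7
Physics     9
Name: absences, dtype: int64
reset_index():
     major  absences
0      Bio        37
1       CS        11
2       EE         4
3     Econ        16
4     Math         7
5  Physics         9
filter rows where absences > 11:
  major  absences
0   Bio        37
3  Econ        16
add column absences_plus_2 = t['absences'] + 2:
  major  absences  absences_plus_2
0   Bio        37               39
3  Econ        16               18
Reading off the mean of column 'absences_plus_2', we get 28.5.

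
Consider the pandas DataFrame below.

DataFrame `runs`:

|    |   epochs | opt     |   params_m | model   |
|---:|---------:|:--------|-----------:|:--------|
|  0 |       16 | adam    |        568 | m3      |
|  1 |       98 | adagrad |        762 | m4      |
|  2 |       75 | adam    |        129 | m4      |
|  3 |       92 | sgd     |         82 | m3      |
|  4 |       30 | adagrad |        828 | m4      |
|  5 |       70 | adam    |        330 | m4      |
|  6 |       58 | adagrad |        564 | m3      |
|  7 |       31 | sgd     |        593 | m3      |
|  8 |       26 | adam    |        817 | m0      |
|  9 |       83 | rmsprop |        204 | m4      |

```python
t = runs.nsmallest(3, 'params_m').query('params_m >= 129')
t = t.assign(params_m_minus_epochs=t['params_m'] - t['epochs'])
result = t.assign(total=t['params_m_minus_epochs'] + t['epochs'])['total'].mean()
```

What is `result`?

166.5

take 3 rows with smallest params_m:
   epochs      opt  params_m model
3      92      sgd        82    m3
2      75     adam       129    m4
9      83  rmsprop       204    m4
filter rows where params_m >= 129:
   epochs      opt  params_m model
2      75     adam       129    m4
9      83  rmsprop       204    m4
add column params_m_minus_epochs = t['params_m'] - t['epochs']:
   epochs      opt  params_m model  params_m_minus_epochs
2      75     adam       129    m4                     54
9      83  rmsprop       204    m4                    121
add column total = t['params_m_minus_epochs'] + t['epochs']:
   epochs      opt  params_m model  params_m_minus_epochs  total
2      75     adam       129    m4                     54    129
9      83  rmsprop       204    m4                    121    204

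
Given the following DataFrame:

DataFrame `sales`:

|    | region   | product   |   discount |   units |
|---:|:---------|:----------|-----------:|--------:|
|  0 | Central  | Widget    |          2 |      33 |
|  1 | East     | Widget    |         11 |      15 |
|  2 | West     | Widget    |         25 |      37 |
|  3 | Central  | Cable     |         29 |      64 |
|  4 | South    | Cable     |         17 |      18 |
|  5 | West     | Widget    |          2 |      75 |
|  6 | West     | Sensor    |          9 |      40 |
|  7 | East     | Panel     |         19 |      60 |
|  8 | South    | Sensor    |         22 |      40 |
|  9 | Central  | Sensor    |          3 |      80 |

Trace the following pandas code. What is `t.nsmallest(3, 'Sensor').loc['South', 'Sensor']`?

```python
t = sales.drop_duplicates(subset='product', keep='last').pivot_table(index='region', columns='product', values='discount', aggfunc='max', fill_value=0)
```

0

drop duplicate product (keep=last):
    region product  discount  units
4    South   Cable        17     18
5     West  Widget         2     75
7     East   Panel        19     60
9  Central  Sensor         3     80
pivot: rows=region, cols=product, max(discount):
product  Cable  Panel  Sensor  Widget
region                               
Central      0      0       3       0
East         0     19       0       0
South       17      0       0       0
West         0      0       0       2
take 3 rows with smallest Sensor:
product  Cable  Panel  Sensor  Widget
region                               
East         0     19       0       0
South       17      0       0       0
West         0      0       0       2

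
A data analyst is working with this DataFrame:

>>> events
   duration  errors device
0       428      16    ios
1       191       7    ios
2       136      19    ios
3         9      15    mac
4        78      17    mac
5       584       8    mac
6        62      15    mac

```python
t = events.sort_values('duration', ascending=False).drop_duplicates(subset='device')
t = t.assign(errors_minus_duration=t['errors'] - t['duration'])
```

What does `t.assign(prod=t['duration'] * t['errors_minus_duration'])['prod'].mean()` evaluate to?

sort by duration descending:
   duration  errors device
5       584       8    mac
0       428      16    ios
1       191       7    ios
2       136      19    ios
4        78      17    mac
6        62      15    mac
3         9      15    mac
drop duplicate device (keep=first):
   duration  errors device
5       584       8    mac
0       428      16    ios
add column errors_minus_duration = t['errors'] - t['duration']:
   duration  errors device  errors_minus_duration
5       584       8    mac                   -576
0       428      16    ios                   -412
add column prod = t['duration'] * t['errors_minus_duration']:
   duration  errors device  errors_minus_duration    prod
5       584       8    mac                   -576 -336384
0       428      16    ios                   -412 -176336

-256360.0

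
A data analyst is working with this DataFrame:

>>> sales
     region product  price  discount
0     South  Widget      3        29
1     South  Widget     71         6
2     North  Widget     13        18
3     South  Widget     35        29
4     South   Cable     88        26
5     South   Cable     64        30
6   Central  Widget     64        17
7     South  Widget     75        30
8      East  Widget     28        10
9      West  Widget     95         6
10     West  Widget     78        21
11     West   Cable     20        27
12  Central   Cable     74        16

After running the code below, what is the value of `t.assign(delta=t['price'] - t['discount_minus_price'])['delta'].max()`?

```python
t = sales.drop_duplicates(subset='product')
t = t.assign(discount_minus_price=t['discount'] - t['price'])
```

150

drop duplicate product (keep=first):
  region product  price  discount
0  South  Widget      3        29
4  South   Cable     88        26
add column discount_minus_price = t['discount'] - t['price']:
  region product  price  discount  discount_minus_price
0  South  Widget      3        29                    26
4  South   Cable     88        26                   -62
add column delta = t['price'] - t['discount_minus_price']:
  region product  price  discount  discount_minus_price  delta
0  South  Widget      3        29                    26    -23
4  South   Cable     88        26                   -62    150
max of column 'delta' → 150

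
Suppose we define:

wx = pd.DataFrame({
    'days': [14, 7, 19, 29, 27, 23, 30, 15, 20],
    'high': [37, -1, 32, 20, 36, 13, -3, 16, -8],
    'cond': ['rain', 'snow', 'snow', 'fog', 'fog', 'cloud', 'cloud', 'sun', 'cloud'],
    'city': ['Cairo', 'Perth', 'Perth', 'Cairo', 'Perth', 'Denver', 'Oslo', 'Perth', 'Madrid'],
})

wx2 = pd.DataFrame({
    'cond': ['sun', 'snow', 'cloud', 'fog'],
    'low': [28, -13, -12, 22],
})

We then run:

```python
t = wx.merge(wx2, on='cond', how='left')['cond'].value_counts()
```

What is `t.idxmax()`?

cloud

merge on 'cond' (how='left') → 9 rows:
   days  high   cond    city   low
0    14    37   rain   Cairo   NaN
1     7    -1   snow   Perth -13.0
2    19    32   snow   Perth -13.0
3    29    20    fog   Cairo  22.0
4    27    36    fog   Perth  22.0
5    23    13  cloud  Denver -12.0
6    30    -3  cloud    Oslo -12.0
7    15    16    sun   Perth  28.0
8    20    -8  cloud  Madrid -12.0
value_counts of cond:
cond
cloud    3
snow     2
fog      2
rain     1
sun      1
Name: count, dtype: int64
Then the label with the largest value: cloud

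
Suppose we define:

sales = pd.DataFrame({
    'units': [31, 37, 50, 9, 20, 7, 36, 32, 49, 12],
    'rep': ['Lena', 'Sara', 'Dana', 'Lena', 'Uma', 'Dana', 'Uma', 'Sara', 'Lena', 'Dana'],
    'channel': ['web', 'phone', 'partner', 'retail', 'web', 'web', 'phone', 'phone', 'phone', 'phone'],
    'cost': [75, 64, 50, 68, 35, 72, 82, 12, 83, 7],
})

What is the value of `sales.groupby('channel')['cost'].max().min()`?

50

group by channel, max of cost:
channel
partner    50
phone      83
retail     68
web        75
Name: cost, dtype: int64
Then the min of the resulting series: 50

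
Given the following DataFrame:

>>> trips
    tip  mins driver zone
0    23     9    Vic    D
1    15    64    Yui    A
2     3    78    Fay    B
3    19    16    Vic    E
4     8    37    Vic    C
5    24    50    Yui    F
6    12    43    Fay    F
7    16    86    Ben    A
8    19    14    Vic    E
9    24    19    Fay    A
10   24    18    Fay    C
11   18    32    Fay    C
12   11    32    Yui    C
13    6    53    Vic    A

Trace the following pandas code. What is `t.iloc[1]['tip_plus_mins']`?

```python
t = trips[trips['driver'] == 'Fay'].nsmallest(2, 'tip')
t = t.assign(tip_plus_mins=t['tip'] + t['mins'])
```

55

filter rows where driver == 'Fay':
    tip  mins driver zone
2     3    78    Fay    B
6    12    43    Fay    F
9    24    19    Fay    A
10   24    18    Fay    C
11   18    32    Fay    C
take 2 rows with smallest tip:
   tip  mins driver zone
2    3    78    Fay    B
6   12    43    Fay    F
add column tip_plus_mins = t['tip'] + t['mins']:
   tip  mins driver zone  tip_plus_mins
2    3    78    Fay    B             81
6   12    43    Fay    F             55
Hence 55.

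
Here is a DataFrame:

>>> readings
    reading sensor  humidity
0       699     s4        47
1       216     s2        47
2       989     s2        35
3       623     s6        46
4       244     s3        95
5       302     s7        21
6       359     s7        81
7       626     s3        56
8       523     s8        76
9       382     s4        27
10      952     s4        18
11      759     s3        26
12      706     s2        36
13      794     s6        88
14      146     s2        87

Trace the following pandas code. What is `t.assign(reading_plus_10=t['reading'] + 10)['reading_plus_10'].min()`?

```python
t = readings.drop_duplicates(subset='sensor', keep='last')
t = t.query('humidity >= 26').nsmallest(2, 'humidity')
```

533

drop duplicate sensor (keep=last):
    reading sensor  humidity
6       359     s7        81
8       523     s8        76
10      952     s4        18
11      759     s3        26
13      794     s6        88
14      146     s2        87
filter rows where humidity >= 26:
    reading sensor  humidity
6       359     s7        81
8       523     s8        76
11      759     s3        26
13      794     s6        88
14      146     s2        87
take 2 rows with smallest humidity:
    reading sensor  humidity
11      759     s3        26
8       523     s8        76
add column reading_plus_10 = t['reading'] + 10:
    reading sensor  humidity  reading_plus_10
11      759     s3        26              769
8       523     s8        76              533
The min of column 'reading_plus_10' is 533.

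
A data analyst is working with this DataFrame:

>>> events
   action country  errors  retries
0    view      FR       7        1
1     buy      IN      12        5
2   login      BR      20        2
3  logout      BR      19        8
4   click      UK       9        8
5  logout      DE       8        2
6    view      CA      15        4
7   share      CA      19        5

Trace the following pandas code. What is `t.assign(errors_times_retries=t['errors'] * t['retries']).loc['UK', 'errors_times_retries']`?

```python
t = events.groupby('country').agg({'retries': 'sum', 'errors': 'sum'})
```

group by country: sum(retries), sum(errors):
         retries  errors
country                 
BR            10      39
CA             9      34
DE             2       8
FR             1       7
IN             5      12
UK             8       9
add column errors_times_retries = t['errors'] * t['retries']:
         retries  errors  errors_times_retries
country                                       
BR            10      39                   390
CA             9      34                   306
DE             2       8                    16
FR             1       7                     7
IN             5      12                    60
UK             8       9                    72
Hence 72.

72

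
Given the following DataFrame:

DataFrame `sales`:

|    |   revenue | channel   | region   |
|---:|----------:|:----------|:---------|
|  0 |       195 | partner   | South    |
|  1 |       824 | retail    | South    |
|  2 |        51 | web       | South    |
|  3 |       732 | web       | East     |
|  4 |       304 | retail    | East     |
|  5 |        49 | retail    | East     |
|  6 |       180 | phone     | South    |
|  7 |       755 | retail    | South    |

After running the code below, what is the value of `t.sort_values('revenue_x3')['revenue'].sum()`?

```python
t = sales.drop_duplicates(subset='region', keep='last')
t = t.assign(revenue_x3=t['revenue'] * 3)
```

drop duplicate region (keep=last):
   revenue channel region
5       49  retail   East
7      755  retail  South
add column revenue_x3 = t['revenue'] * 3:
   revenue channel region  revenue_x3
5       49  retail   East         147
7      755  retail  South        2265
sort by revenue_x3:
   revenue channel region  revenue_x3
5       49  retail   East         147
7      755  retail  South        2265
Taking the sum of column 'revenue' gives 804.

804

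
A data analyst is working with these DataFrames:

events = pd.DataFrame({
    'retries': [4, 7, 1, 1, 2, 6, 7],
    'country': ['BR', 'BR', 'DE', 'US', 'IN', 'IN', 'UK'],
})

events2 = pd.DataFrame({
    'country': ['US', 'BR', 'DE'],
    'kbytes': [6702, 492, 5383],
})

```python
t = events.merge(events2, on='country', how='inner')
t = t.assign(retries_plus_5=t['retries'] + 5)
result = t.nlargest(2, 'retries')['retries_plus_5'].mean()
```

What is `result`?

merge on 'country' (how='inner') → 4 rows:
   retries country  kbytes
0        4      BR     492
1        7      BR     492
2        1      DE    5383
3        1      US    6702
add column retries_plus_5 = t['retries'] + 5:
   retries country  kbytes  retries_plus_5
0        4      BR     492               9
1        7      BR     492              12
2        1      DE    5383               6
3        1      US    6702               6
take 2 rows with largest retries:
   retries country  kbytes  retries_plus_5
1        7      BR     492              12
0        4      BR     492               9
Then the mean of column 'retries_plus_5': 10.5

10.5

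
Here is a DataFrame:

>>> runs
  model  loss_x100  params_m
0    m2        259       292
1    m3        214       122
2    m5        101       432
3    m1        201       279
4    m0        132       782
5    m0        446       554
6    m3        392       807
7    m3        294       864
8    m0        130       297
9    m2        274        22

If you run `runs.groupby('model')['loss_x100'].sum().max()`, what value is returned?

900

group by model, sum of loss_x100:
model
m0    708
m1    201
m2    533
m3    900
m5    101
Name: loss_x100, dtype: int64
Hence 900.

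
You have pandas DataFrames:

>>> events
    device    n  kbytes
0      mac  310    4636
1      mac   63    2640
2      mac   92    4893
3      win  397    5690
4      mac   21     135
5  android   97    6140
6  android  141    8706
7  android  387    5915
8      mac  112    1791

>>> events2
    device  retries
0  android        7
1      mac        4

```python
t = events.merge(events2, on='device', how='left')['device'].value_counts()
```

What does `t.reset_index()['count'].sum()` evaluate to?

merge on 'device' (how='left') → 9 rows:
    device    n  kbytes  retries
0      mac  310    4636      4.0
1      mac   63    2640      4.0
2      mac   92    4893      4.0
3      win  397    5690      NaN
4      mac   21     135      4.0
5  android   97    6140      7.0
6  android  141    8706      7.0
7  android  387    5915      7.0
8      mac  112    1791      4.0
value_counts of device:
device
mac        5
android    3
win        1
Name: count, dtype: int64
reset_index():
    device  count
0      mac      5
1  android      3
2      win      1

9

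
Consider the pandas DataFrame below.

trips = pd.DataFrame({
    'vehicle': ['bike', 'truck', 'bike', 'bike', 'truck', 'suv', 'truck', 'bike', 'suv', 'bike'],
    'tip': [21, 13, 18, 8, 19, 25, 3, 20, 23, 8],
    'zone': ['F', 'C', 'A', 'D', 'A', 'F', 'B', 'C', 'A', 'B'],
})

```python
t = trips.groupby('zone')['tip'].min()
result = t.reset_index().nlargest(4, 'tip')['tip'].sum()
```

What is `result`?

group by zone, min of tip:
zone
A    18
B     3
C    13
D     8
F    21
Name: tip, dtype: int64
reset_index():
  zone  tip
0    A   18
1    B    3
2    C   13
3    D    8
4    F   21
take 4 rows with largest tip:
  zone  tip
4    F   21
0    A   18
2    C   13
3    D    8
So sum() = 60.

60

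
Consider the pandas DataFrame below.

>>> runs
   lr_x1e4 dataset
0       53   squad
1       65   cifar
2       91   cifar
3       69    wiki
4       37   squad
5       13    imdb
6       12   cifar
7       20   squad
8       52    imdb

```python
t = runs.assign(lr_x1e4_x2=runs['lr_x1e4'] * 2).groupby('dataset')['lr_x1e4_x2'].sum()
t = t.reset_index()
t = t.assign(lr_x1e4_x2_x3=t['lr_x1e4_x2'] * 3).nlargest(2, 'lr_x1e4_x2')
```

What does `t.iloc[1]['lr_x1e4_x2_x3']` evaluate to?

add column lr_x1e4_x2 = runs['lr_x1e4'] * 2:
   lr_x1e4 dataset  lr_x1e4_x2
0       53   squad         106
1       65   cifar         130
2       91   cifar         182
3       69    wiki         138
4       37   squad          74
5       13    imdb          26
6       12   cifar          24
7       20   squad          40
8       52    imdb         104
group by dataset, sum of lr_x1e4_x2:
dataset
cifar    336
imdb     130
squad    220
wiki     138
Name: lr_x1e4_x2, dtype: int64
reset_index():
  dataset  lr_x1e4_x2
0   cifar         336
1    imdb         130
2   squad         220
3    wiki         138
add column lr_x1e4_x2_x3 = t['lr_x1e4_x2'] * 3:
  dataset  lr_x1e4_x2  lr_x1e4_x2_x3
0   cifar         336           1008
1    imdb         130            390
2   squad         220            660
3    wiki         138            414
take 2 rows with largest lr_x1e4_x2:
  dataset  lr_x1e4_x2  lr_x1e4_x2_x3
0   cifar         336           1008
2   squad         220            660
value at position 1, column 'lr_x1e4_x2_x3' → 660

660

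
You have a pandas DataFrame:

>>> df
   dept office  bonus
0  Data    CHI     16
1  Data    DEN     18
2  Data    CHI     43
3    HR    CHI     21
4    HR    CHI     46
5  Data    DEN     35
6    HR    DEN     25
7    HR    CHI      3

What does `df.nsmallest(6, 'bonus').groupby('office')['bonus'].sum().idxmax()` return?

DEN

take 6 rows with smallest bonus:
   dept office  bonus
7    HR    CHI      3
0  Data    CHI     16
1  Data    DEN     18
3    HR    CHI     21
6    HR    DEN     25
5  Data    DEN     35
group by office, sum of bonus:
office
CHI    40
DEN    78
Name: bonus, dtype: int64
Finally, label with the largest value = DEN.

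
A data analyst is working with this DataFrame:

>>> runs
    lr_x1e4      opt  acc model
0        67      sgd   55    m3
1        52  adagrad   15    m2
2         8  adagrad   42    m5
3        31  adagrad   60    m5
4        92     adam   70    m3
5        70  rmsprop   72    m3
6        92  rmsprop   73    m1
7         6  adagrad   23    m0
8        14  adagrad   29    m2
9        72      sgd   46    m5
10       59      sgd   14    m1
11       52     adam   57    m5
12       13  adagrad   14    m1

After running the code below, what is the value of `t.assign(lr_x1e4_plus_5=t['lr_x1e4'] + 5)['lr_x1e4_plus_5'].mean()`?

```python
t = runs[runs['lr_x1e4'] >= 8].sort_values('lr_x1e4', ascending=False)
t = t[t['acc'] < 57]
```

45.7142857143

filter rows where lr_x1e4 >= 8:
    lr_x1e4      opt  acc model
0        67      sgd   55    m3
1        52  adagrad   15    m2
2         8  adagrad   42    m5
3        31  adagrad   60    m5
4        92     adam   70    m3
5        70  rmsprop   72    m3
6        92  rmsprop   73    m1
8        14  adagrad   29    m2
9        72      sgd   46    m5
10       59      sgd   14    m1
11       52     adam   57    m5
12       13  adagrad   14    m1
sort by lr_x1e4 descending:
    lr_x1e4      opt  acc model
4        92     adam   70    m3
6        92  rmsprop   73    m1
9        72      sgd   46    m5
5        70  rmsprop   72    m3
0        67      sgd   55    m3
10       59      sgd   14    m1
1        52  adagrad   15    m2
11       52     adam   57    m5
3        31  adagrad   60    m5
8        14  adagrad   29    m2
12       13  adagrad   14    m1
2         8  adagrad   42    m5
filter rows where acc < 57:
    lr_x1e4      opt  acc model
9        72      sgd   46    m5
0        67      sgd   55    m3
10       59      sgd   14    m1
1        52  adagrad   15    m2
8        14  adagrad   29    m2
12       13  adagrad   14    m1
2         8  adagrad   42    m5
add column lr_x1e4_plus_5 = t['lr_x1e4'] + 5:
    lr_x1e4      opt  acc model  lr_x1e4_plus_5
9        72      sgd   46    m5              77
0        67      sgd   55    m3              72
10       59      sgd   14    m1              64
1        52  adagrad   15    m2              57
8        14  adagrad   29    m2              19
12       13  adagrad   14    m1              18
2         8  adagrad   42    m5              13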